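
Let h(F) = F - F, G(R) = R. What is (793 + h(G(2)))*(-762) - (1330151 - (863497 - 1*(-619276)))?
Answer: -451644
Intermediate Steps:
h(F) = 0
(793 + h(G(2)))*(-762) - (1330151 - (863497 - 1*(-619276))) = (793 + 0)*(-762) - (1330151 - (863497 - 1*(-619276))) = 793*(-762) - (1330151 - (863497 + 619276)) = -604266 - (1330151 - 1*1482773) = -604266 - (1330151 - 1482773) = -604266 - 1*(-152622) = -604266 + 152622 = -451644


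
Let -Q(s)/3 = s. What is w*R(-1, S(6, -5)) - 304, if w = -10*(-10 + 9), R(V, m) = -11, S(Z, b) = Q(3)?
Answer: -414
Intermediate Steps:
Q(s) = -3*s
S(Z, b) = -9 (S(Z, b) = -3*3 = -9)
w = 10 (w = -10*(-1) = 10)
w*R(-1, S(6, -5)) - 304 = 10*(-11) - 304 = -110 - 304 = -414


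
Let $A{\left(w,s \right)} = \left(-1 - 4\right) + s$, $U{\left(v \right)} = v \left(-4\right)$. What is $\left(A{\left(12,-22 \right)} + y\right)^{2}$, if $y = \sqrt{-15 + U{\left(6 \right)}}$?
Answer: $\left(27 - i \sqrt{39}\right)^{2} \approx 690.0 - 337.23 i$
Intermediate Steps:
$U{\left(v \right)} = - 4 v$
$A{\left(w,s \right)} = -5 + s$
$y = i \sqrt{39}$ ($y = \sqrt{-15 - 24} = \sqrt{-39} = i \sqrt{39} \approx 6.245 i$)
$\left(A{\left(12,-22 \right)} + y\right)^{2} = \left(\left(-5 - 22\right) + i \sqrt{39}\right)^{2} = \left(-27 + i \sqrt{39}\right)^{2}$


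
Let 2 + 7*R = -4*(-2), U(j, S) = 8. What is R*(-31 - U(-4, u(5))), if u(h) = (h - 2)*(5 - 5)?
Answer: -234/7 ≈ -33.429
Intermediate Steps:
u(h) = 0 (u(h) = (-2 + h)*0 = 0)
R = 6/7 (R = -2/7 + (-4*(-2))/7 = -2/7 + (⅐)*8 = -2/7 + 8/7 = 6/7 ≈ 0.85714)
R*(-31 - U(-4, u(5))) = 6*(-31 - 1*8)/7 = 6*(-31 - 8)/7 = (6/7)*(-39) = -234/7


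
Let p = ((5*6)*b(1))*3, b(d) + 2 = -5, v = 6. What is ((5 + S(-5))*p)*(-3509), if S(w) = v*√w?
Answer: 11053350 + 13264020*I*√5 ≈ 1.1053e+7 + 2.9659e+7*I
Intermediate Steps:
b(d) = -7 (b(d) = -2 - 5 = -7)
p = -630 (p = ((5*6)*(-7))*3 = (30*(-7))*3 = -210*3 = -630)
S(w) = 6*√w
((5 + S(-5))*p)*(-3509) = ((5 + 6*√(-5))*(-630))*(-3509) = ((5 + 6*(I*√5))*(-630))*(-3509) = ((5 + 6*I*√5)*(-630))*(-3509) = (-3150 - 3780*I*√5)*(-3509) = 11053350 + 13264020*I*√5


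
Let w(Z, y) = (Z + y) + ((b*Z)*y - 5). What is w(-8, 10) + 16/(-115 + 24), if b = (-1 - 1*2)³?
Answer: 196271/91 ≈ 2156.8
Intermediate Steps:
b = -27 (b = (-1 - 2)³ = (-3)³ = -27)
w(Z, y) = -5 + Z + y - 27*Z*y (w(Z, y) = (Z + y) + ((-27*Z)*y - 5) = (Z + y) + (-27*Z*y - 5) = (Z + y) + (-5 - 27*Z*y) = -5 + Z + y - 27*Z*y)
w(-8, 10) + 16/(-115 + 24) = (-5 - 8 + 10 - 27*(-8)*10) + 16/(-115 + 24) = (-5 - 8 + 10 + 2160) + 16/(-91) = 2157 + 16*(-1/91) = 2157 - 16/91 = 196271/91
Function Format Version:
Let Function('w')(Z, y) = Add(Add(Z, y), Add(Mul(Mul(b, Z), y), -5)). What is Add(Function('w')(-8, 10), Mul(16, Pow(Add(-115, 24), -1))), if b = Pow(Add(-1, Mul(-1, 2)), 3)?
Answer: Rational(196271, 91) ≈ 2156.8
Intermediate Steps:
b = -27 (b = Pow(Add(-1, -2), 3) = Pow(-3, 3) = -27)
Function('w')(Z, y) = Add(-5, Z, y, Mul(-27, Z, y)) (Function('w')(Z, y) = Add(Add(Z, y), Add(Mul(Mul(-27, Z), y), -5)) = Add(Add(Z, y), Add(Mul(-27, Z, y), -5)) = Add(Add(Z, y), Add(-5, Mul(-27, Z, y))) = Add(-5, Z, y, Mul(-27, Z, y)))
Add(Function('w')(-8, 10), Mul(16, Pow(Add(-115, 24), -1))) = Add(Add(-5, -8, 10, Mul(-27, -8, 10)), Mul(16, Pow(Add(-115, 24), -1))) = Add(Add(-5, -8, 10, 2160), Mul(16, Pow(-91, -1))) = Add(2157, Mul(16, Rational(-1, 91))) = Add(2157, Rational(-16, 91)) = Rational(196271, 91)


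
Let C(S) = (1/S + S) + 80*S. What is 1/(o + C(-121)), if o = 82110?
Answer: 121/8749388 ≈ 1.3830e-5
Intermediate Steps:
C(S) = 1/S + 81*S (C(S) = (S + 1/S) + 80*S = 1/S + 81*S)
1/(o + C(-121)) = 1/(82110 + (1/(-121) + 81*(-121))) = 1/(82110 + (-1/121 - 9801)) = 1/(82110 - 1185922/121) = 1/(8749388/121) = 121/8749388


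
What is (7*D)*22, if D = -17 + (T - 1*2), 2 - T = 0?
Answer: -2618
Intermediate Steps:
T = 2 (T = 2 - 1*0 = 2 + 0 = 2)
D = -17 (D = -17 + (2 - 1*2) = -17 + (2 - 2) = -17 + 0 = -17)
(7*D)*22 = (7*(-17))*22 = -119*22 = -2618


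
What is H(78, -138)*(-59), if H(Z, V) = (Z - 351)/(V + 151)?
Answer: 1239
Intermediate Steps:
H(Z, V) = (-351 + Z)/(151 + V)
H(78, -138)*(-59) = ((-351 + 78)/(151 - 138))*(-59) = (-273/13)*(-59) = ((1/13)*(-273))*(-59) = -21*(-59) = 1239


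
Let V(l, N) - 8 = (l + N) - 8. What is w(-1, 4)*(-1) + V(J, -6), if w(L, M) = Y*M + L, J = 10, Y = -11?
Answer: 49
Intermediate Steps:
w(L, M) = L - 11*M (w(L, M) = -11*M + L = L - 11*M)
V(l, N) = N + l (V(l, N) = 8 + ((l + N) - 8) = 8 + ((N + l) - 8) = 8 + (-8 + N + l) = N + l)
w(-1, 4)*(-1) + V(J, -6) = (-1 - 11*4)*(-1) + (-6 + 10) = (-1 - 44)*(-1) + 4 = -45*(-1) + 4 = 45 + 4 = 49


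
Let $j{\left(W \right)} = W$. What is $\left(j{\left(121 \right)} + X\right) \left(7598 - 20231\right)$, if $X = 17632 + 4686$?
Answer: $-283471887$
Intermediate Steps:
$X = 22318$
$\left(j{\left(121 \right)} + X\right) \left(7598 - 20231\right) = \left(121 + 22318\right) \left(7598 - 20231\right) = 22439 \left(-12633\right) = -283471887$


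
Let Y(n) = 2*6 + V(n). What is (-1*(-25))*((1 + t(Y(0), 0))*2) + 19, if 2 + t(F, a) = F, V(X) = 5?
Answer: 819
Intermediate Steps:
Y(n) = 17 (Y(n) = 2*6 + 5 = 12 + 5 = 17)
t(F, a) = -2 + F
(-1*(-25))*((1 + t(Y(0), 0))*2) + 19 = (-1*(-25))*((1 + (-2 + 17))*2) + 19 = 25*((1 + 15)*2) + 19 = 25*(16*2) + 19 = 25*32 + 19 = 800 + 19 = 819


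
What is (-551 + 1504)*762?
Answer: 726186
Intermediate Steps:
(-551 + 1504)*762 = 953*762 = 726186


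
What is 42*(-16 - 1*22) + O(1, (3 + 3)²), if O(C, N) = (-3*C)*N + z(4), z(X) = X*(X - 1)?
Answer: -1692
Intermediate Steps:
z(X) = X*(-1 + X)
O(C, N) = 12 - 3*C*N (O(C, N) = (-3*C)*N + 4*(-1 + 4) = -3*C*N + 4*3 = -3*C*N + 12 = 12 - 3*C*N)
42*(-16 - 1*22) + O(1, (3 + 3)²) = 42*(-16 - 1*22) + (12 - 3*1*(3 + 3)²) = 42*(-16 - 22) + (12 - 3*1*6²) = 42*(-38) + (12 - 3*1*36) = -1596 + (12 - 108) = -1596 - 96 = -1692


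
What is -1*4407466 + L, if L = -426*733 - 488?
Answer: -4720212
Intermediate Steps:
L = -312746 (L = -312258 - 488 = -312746)
-1*4407466 + L = -1*4407466 - 312746 = -4407466 - 312746 = -4720212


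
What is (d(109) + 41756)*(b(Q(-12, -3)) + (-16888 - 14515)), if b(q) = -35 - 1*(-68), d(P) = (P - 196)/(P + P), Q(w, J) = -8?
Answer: -142776178885/109 ≈ -1.3099e+9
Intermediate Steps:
d(P) = (-196 + P)/(2*P) (d(P) = (-196 + P)/((2*P)) = (-196 + P)*(1/(2*P)) = (-196 + P)/(2*P))
b(q) = 33 (b(q) = -35 + 68 = 33)
(d(109) + 41756)*(b(Q(-12, -3)) + (-16888 - 14515)) = ((½)*(-196 + 109)/109 + 41756)*(33 + (-16888 - 14515)) = ((½)*(1/109)*(-87) + 41756)*(33 - 31403) = (-87/218 + 41756)*(-31370) = (9102721/218)*(-31370) = -142776178885/109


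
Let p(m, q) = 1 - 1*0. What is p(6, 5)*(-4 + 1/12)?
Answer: -47/12 ≈ -3.9167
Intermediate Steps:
p(m, q) = 1 (p(m, q) = 1 + 0 = 1)
p(6, 5)*(-4 + 1/12) = 1*(-4 + 1/12) = 1*(-47/12) = -47/12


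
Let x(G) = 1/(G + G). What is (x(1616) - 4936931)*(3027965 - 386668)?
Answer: -42144960157045327/3232 ≈ -1.3040e+13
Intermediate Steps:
x(G) = 1/(2*G)
(x(1616) - 4936931)*(3027965 - 386668) = ((1/2)/1616 - 4936931)*(3027965 - 386668) = ((1/2)*(1/1616) - 4936931)*2641297 = (1/3232 - 4936931)*2641297 = -15956160991/3232*2641297 = -42144960157045327/3232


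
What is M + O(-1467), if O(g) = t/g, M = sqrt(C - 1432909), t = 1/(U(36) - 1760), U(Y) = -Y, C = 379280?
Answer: 1/2634732 + I*sqrt(1053629) ≈ 3.7955e-7 + 1026.5*I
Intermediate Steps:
t = -1/1796 (t = 1/(-1*36 - 1760) = 1/(-36 - 1760) = 1/(-1796) = -1/1796 ≈ -0.00055679)
M = I*sqrt(1053629) (M = sqrt(379280 - 1432909) = sqrt(-1053629) = I*sqrt(1053629) ≈ 1026.5*I)
O(g) = -1/(1796*g)
M + O(-1467) = I*sqrt(1053629) - 1/1796/(-1467) = I*sqrt(1053629) - 1/1796*(-1/1467) = I*sqrt(1053629) + 1/2634732 = 1/2634732 + I*sqrt(1053629)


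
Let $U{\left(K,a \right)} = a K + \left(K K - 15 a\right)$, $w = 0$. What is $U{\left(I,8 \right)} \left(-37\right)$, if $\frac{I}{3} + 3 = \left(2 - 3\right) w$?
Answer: $4107$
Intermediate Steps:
$I = -9$ ($I = -9 + 3 \left(2 - 3\right) 0 = -9 + 3 \left(\left(-1\right) 0\right) = -9 + 3 \cdot 0 = -9 + 0 = -9$)
$U{\left(K,a \right)} = K^{2} - 15 a + K a$ ($U{\left(K,a \right)} = K a + \left(K^{2} - 15 a\right) = K^{2} - 15 a + K a$)
$U{\left(I,8 \right)} \left(-37\right) = \left(\left(-9\right)^{2} - 120 - 72\right) \left(-37\right) = \left(81 - 120 - 72\right) \left(-37\right) = \left(-111\right) \left(-37\right) = 4107$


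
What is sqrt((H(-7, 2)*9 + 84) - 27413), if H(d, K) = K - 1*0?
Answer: I*sqrt(27311) ≈ 165.26*I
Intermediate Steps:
H(d, K) = K (H(d, K) = K + 0 = K)
sqrt((H(-7, 2)*9 + 84) - 27413) = sqrt((2*9 + 84) - 27413) = sqrt((18 + 84) - 27413) = sqrt(102 - 27413) = sqrt(-27311) = I*sqrt(27311)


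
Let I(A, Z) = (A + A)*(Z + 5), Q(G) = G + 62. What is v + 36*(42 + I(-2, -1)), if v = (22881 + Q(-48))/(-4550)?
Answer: 847181/910 ≈ 930.97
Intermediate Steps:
Q(G) = 62 + G
I(A, Z) = 2*A*(5 + Z) (I(A, Z) = (2*A)*(5 + Z) = 2*A*(5 + Z))
v = -4579/910 (v = (22881 + (62 - 48))/(-4550) = (22881 + 14)*(-1/4550) = 22895*(-1/4550) = -4579/910 ≈ -5.0319)
v + 36*(42 + I(-2, -1)) = -4579/910 + 36*(42 + 2*(-2)*(5 - 1)) = -4579/910 + 36*(42 + 2*(-2)*4) = -4579/910 + 36*(42 - 16) = -4579/910 + 36*26 = -4579/910 + 936 = 847181/910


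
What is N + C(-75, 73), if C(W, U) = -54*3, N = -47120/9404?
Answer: -392642/2351 ≈ -167.01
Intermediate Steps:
N = -11780/2351 (N = -47120*1/9404 = -11780/2351 ≈ -5.0106)
C(W, U) = -162
N + C(-75, 73) = -11780/2351 - 162 = -392642/2351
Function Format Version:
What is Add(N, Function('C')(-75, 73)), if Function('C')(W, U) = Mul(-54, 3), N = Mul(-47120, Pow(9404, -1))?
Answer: Rational(-392642, 2351) ≈ -167.01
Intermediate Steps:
N = Rational(-11780, 2351) (N = Mul(-47120, Rational(1, 9404)) = Rational(-11780, 2351) ≈ -5.0106)
Function('C')(W, U) = -162
Add(N, Function('C')(-75, 73)) = Add(Rational(-11780, 2351), -162) = Rational(-392642, 2351)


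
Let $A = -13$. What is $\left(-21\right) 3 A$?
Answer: $819$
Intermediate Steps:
$\left(-21\right) 3 A = \left(-21\right) 3 \left(-13\right) = \left(-63\right) \left(-13\right) = 819$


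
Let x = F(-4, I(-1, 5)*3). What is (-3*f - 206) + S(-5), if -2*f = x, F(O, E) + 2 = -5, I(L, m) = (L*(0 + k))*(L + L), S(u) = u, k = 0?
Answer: -443/2 ≈ -221.50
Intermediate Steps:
I(L, m) = 0 (I(L, m) = (L*(0 + 0))*(L + L) = (L*0)*(2*L) = 0*(2*L) = 0)
F(O, E) = -7 (F(O, E) = -2 - 5 = -7)
x = -7
f = 7/2 (f = -1/2*(-7) = 7/2 ≈ 3.5000)
(-3*f - 206) + S(-5) = (-3*7/2 - 206) - 5 = (-21/2 - 206) - 5 = -433/2 - 5 = -443/2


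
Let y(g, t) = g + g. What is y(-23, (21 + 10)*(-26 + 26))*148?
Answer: -6808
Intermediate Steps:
y(g, t) = 2*g
y(-23, (21 + 10)*(-26 + 26))*148 = (2*(-23))*148 = -46*148 = -6808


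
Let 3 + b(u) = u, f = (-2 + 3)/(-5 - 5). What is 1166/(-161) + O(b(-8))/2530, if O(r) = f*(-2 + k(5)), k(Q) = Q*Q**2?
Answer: -1283461/177100 ≈ -7.2471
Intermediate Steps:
k(Q) = Q**3
f = -1/10 (f = 1/(-10) = 1*(-1/10) = -1/10 ≈ -0.10000)
b(u) = -3 + u
O(r) = -123/10 (O(r) = -(-2 + 5**3)/10 = -(-2 + 125)/10 = -1/10*123 = -123/10)
1166/(-161) + O(b(-8))/2530 = 1166/(-161) - 123/10/2530 = 1166*(-1/161) - 123/10*1/2530 = -1166/161 - 123/25300 = -1283461/177100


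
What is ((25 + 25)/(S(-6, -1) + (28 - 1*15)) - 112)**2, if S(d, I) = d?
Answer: 538756/49 ≈ 10995.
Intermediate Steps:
((25 + 25)/(S(-6, -1) + (28 - 1*15)) - 112)**2 = ((25 + 25)/(-6 + (28 - 1*15)) - 112)**2 = (50/(-6 + (28 - 15)) - 112)**2 = (50/(-6 + 13) - 112)**2 = (50/7 - 112)**2 = (-734/7)**2 = 538756/49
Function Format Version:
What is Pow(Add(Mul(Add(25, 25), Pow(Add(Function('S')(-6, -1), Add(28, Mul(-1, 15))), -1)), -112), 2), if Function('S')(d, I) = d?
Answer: Rational(538756, 49) ≈ 10995.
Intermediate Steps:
Pow(Add(Mul(Add(25, 25), Pow(Add(Function('S')(-6, -1), Add(28, Mul(-1, 15))), -1)), -112), 2) = Pow(Add(Mul(Add(25, 25), Pow(Add(-6, Add(28, Mul(-1, 15))), -1)), -112), 2) = Pow(Add(Mul(50, Pow(Add(-6, Add(28, -15)), -1)), -112), 2) = Pow(Add(Mul(50, Pow(Add(-6, 13), -1)), -112), 2) = Pow(Add(Mul(50, Pow(7, -1)), -112), 2) = Pow(Add(Mul(50, Rational(1, 7)), -112), 2) = Pow(Add(Rational(50, 7), -112), 2) = Pow(Rational(-734, 7), 2) = Rational(538756, 49)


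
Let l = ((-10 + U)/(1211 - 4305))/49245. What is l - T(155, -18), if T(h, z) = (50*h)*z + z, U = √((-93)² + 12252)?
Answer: 2125752473755/15236403 - √20901/152364030 ≈ 1.3952e+5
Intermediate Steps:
U = √20901 (U = √(8649 + 12252) = √20901 ≈ 144.57)
T(h, z) = z + 50*h*z (T(h, z) = 50*h*z + z = z + 50*h*z)
l = 1/15236403 - √20901/152364030 (l = ((-10 + √20901)/(1211 - 4305))/49245 = ((-10 + √20901)/(-3094))*(1/49245) = ((-10 + √20901)*(-1/3094))*(1/49245) = (5/1547 - √20901/3094)*(1/49245) = 1/15236403 - √20901/152364030 ≈ -8.8323e-7)
l - T(155, -18) = (1/15236403 - √20901/152364030) - (-18)*(1 + 50*155) = (1/15236403 - √20901/152364030) - (-18)*(1 + 7750) = (1/15236403 - √20901/152364030) - (-18)*7751 = (1/15236403 - √20901/152364030) - 1*(-139518) = (1/15236403 - √20901/152364030) + 139518 = 2125752473755/15236403 - √20901/152364030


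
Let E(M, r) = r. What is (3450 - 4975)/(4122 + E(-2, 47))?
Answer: -1525/4169 ≈ -0.36580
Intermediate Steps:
(3450 - 4975)/(4122 + E(-2, 47)) = (3450 - 4975)/(4122 + 47) = -1525/4169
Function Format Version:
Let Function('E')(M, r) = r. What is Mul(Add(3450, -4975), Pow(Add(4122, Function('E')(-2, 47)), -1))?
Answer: Rational(-1525, 4169) ≈ -0.36580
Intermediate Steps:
Mul(Add(3450, -4975), Pow(Add(4122, Function('E')(-2, 47)), -1)) = Mul(Add(3450, -4975), Pow(Add(4122, 47), -1)) = Mul(-1525, Pow(4169, -1)) = Mul(-1525, Rational(1, 4169)) = Rational(-1525, 4169)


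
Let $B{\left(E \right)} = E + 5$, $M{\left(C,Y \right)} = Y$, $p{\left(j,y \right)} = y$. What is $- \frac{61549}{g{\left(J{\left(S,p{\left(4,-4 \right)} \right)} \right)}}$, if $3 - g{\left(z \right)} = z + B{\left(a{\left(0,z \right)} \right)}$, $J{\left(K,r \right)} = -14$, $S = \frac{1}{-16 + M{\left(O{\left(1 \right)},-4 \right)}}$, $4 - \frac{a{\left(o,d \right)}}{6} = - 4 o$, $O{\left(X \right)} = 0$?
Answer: $\frac{61549}{12} \approx 5129.1$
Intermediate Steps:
$a{\left(o,d \right)} = 24 + 24 o$ ($a{\left(o,d \right)} = 24 - 6 \left(- 4 o\right) = 24 + 24 o$)
$B{\left(E \right)} = 5 + E$
$S = - \frac{1}{20}$ ($S = \frac{1}{-16 - 4} = \frac{1}{-20} = - \frac{1}{20} \approx -0.05$)
$g{\left(z \right)} = -26 - z$ ($g{\left(z \right)} = 3 - \left(z + \left(5 + \left(24 + 24 \cdot 0\right)\right)\right) = 3 - \left(z + \left(5 + \left(24 + 0\right)\right)\right) = 3 - \left(z + \left(5 + 24\right)\right) = 3 - \left(z + 29\right) = 3 - \left(29 + z\right) = -26 - z$)
$- \frac{61549}{g{\left(J{\left(S,p{\left(4,-4 \right)} \right)} \right)}} = - \frac{61549}{-26 - -14} = - \frac{61549}{-26 + 14} = - \frac{61549}{-12} = \left(-61549\right) \left(- \frac{1}{12}\right) = \frac{61549}{12}$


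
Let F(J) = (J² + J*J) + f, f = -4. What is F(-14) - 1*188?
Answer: 200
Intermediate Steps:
F(J) = -4 + 2*J² (F(J) = (J² + J*J) - 4 = (J² + J²) - 4 = 2*J² - 4 = -4 + 2*J²)
F(-14) - 1*188 = (-4 + 2*(-14)²) - 1*188 = (-4 + 2*196) - 188 = (-4 + 392) - 188 = 388 - 188 = 200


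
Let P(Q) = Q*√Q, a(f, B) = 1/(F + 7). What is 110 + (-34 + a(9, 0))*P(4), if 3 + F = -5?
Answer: -170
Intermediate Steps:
F = -8 (F = -3 - 5 = -8)
a(f, B) = -1 (a(f, B) = 1/(-8 + 7) = 1/(-1) = -1)
P(Q) = Q^(3/2)
110 + (-34 + a(9, 0))*P(4) = 110 + (-34 - 1)*4^(3/2) = 110 - 35*8 = 110 - 280 = -170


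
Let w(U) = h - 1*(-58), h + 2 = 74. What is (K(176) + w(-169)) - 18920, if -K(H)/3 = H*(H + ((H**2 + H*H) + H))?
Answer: -32915302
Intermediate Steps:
h = 72 (h = -2 + 74 = 72)
w(U) = 130 (w(U) = 72 - 1*(-58) = 72 + 58 = 130)
K(H) = -3*H*(2*H + 2*H**2) (K(H) = -3*H*(H + ((H**2 + H*H) + H)) = -3*H*(H + ((H**2 + H**2) + H)) = -3*H*(H + (2*H**2 + H)) = -3*H*(H + (H + 2*H**2)) = -3*H*(2*H + 2*H**2))
(K(176) + w(-169)) - 18920 = (6*176**2*(-1 - 1*176) + 130) - 18920 = (6*30976*(-1 - 176) + 130) - 18920 = (6*30976*(-177) + 130) - 18920 = (-32896512 + 130) - 18920 = -32896382 - 18920 = -32915302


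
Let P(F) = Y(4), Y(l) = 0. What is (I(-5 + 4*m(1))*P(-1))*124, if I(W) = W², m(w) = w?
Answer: 0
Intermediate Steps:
P(F) = 0
(I(-5 + 4*m(1))*P(-1))*124 = ((-5 + 4*1)²*0)*124 = ((-5 + 4)²*0)*124 = ((-1)²*0)*124 = (1*0)*124 = 0*124 = 0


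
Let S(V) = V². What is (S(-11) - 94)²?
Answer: 729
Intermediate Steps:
(S(-11) - 94)² = ((-11)² - 94)² = (121 - 94)² = 27² = 729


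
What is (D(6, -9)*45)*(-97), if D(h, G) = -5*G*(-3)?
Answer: 589275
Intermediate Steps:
D(h, G) = 15*G
(D(6, -9)*45)*(-97) = ((15*(-9))*45)*(-97) = -135*45*(-97) = -6075*(-97) = 589275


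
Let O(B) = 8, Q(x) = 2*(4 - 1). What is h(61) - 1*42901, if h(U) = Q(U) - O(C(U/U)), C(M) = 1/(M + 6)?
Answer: -42903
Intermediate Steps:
Q(x) = 6 (Q(x) = 2*3 = 6)
C(M) = 1/(6 + M)
h(U) = -2 (h(U) = 6 - 1*8 = 6 - 8 = -2)
h(61) - 1*42901 = -2 - 1*42901 = -2 - 42901 = -42903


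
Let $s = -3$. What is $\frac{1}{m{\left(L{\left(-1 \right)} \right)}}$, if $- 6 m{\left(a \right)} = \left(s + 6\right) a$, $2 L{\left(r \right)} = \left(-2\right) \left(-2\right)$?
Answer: $-1$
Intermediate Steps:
$L{\left(r \right)} = 2$ ($L{\left(r \right)} = \frac{\left(-2\right) \left(-2\right)}{2} = \frac{1}{2} \cdot 4 = 2$)
$m{\left(a \right)} = - \frac{a}{2}$ ($m{\left(a \right)} = - \frac{\left(-3 + 6\right) a}{6} = - \frac{3 a}{6} = - \frac{a}{2}$)
$\frac{1}{m{\left(L{\left(-1 \right)} \right)}} = \frac{1}{\left(- \frac{1}{2}\right) 2} = \frac{1}{-1} = -1$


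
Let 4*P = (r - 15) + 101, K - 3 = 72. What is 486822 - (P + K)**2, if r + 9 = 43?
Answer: 475797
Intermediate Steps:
r = 34 (r = -9 + 43 = 34)
K = 75 (K = 3 + 72 = 75)
P = 30 (P = ((34 - 15) + 101)/4 = (19 + 101)/4 = (1/4)*120 = 30)
486822 - (P + K)**2 = 486822 - (30 + 75)**2 = 486822 - 1*105**2 = 486822 - 1*11025 = 486822 - 11025 = 475797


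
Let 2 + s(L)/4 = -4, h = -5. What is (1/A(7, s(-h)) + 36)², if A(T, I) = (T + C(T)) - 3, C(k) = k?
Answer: 157609/121 ≈ 1302.6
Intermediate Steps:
s(L) = -24 (s(L) = -8 + 4*(-4) = -8 - 16 = -24)
A(T, I) = -3 + 2*T (A(T, I) = (T + T) - 3 = 2*T - 3 = -3 + 2*T)
(1/A(7, s(-h)) + 36)² = (1/(-3 + 2*7) + 36)² = (1/(-3 + 14) + 36)² = (1/11 + 36)² = (397/11)² = 157609/121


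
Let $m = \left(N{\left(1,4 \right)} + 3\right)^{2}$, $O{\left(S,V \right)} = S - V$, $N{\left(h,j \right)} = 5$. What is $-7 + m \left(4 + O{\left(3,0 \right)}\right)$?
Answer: $441$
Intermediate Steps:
$m = 64$ ($m = \left(5 + 3\right)^{2} = 8^{2} = 64$)
$-7 + m \left(4 + O{\left(3,0 \right)}\right) = -7 + 64 \left(4 + \left(3 - 0\right)\right) = -7 + 64 \left(4 + \left(3 + 0\right)\right) = -7 + 64 \left(4 + 3\right) = -7 + 64 \cdot 7 = -7 + 448 = 441$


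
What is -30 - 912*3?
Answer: -2766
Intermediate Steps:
-30 - 912*3 = -30 - 38*72 = -30 - 2736 = -2766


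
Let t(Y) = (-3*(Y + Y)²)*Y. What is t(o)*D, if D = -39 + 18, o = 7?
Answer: 86436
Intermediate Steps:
D = -21
t(Y) = -12*Y³ (t(Y) = (-3*4*Y²)*Y = (-12*Y²)*Y = -12*Y³)
t(o)*D = -12*7³*(-21) = -12*343*(-21) = -4116*(-21) = 86436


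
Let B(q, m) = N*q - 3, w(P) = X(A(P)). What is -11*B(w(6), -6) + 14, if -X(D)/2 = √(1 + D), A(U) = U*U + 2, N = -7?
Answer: 47 - 154*√39 ≈ -914.73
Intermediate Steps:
A(U) = 2 + U² (A(U) = U² + 2 = 2 + U²)
X(D) = -2*√(1 + D)
w(P) = -2*√(3 + P²) (w(P) = -2*√(1 + (2 + P²)) = -2*√(3 + P²))
B(q, m) = -3 - 7*q (B(q, m) = -7*q - 3 = -3 - 7*q)
-11*B(w(6), -6) + 14 = -11*(-3 - (-14)*√(3 + 6²)) + 14 = -11*(-3 - (-14)*√(3 + 36)) + 14 = -11*(-3 - (-14)*√39) + 14 = -11*(-3 + 14*√39) + 14 = (33 - 154*√39) + 14 = 47 - 154*√39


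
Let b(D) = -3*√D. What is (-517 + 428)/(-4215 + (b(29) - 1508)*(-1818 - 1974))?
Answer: -169518923/10882475271579 + 112496*√29/3627491757193 ≈ -1.5410e-5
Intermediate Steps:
(-517 + 428)/(-4215 + (b(29) - 1508)*(-1818 - 1974)) = (-517 + 428)/(-4215 + (-3*√29 - 1508)*(-1818 - 1974)) = -89/(-4215 + (-1508 - 3*√29)*(-3792)) = -89/(-4215 + (5718336 + 11376*√29)) = -89/(5714121 + 11376*√29)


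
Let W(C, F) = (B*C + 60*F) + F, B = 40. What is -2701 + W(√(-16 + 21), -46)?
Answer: -5507 + 40*√5 ≈ -5417.6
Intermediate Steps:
W(C, F) = 40*C + 61*F (W(C, F) = (40*C + 60*F) + F = 40*C + 61*F)
-2701 + W(√(-16 + 21), -46) = -2701 + (40*√(-16 + 21) + 61*(-46)) = -2701 + (40*√5 - 2806) = -2701 + (-2806 + 40*√5) = -5507 + 40*√5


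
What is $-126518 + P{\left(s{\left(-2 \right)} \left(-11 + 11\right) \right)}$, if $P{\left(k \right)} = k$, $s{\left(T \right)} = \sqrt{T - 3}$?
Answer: $-126518$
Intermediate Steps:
$s{\left(T \right)} = \sqrt{-3 + T}$
$-126518 + P{\left(s{\left(-2 \right)} \left(-11 + 11\right) \right)} = -126518 + \sqrt{-3 - 2} \left(-11 + 11\right) = -126518 + \sqrt{-5} \cdot 0 = -126518 + i \sqrt{5} \cdot 0 = -126518 + 0 = -126518$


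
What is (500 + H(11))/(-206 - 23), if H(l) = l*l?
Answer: -621/229 ≈ -2.7118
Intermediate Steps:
H(l) = l²
(500 + H(11))/(-206 - 23) = (500 + 11²)/(-206 - 23) = (500 + 121)/(-229) = 621*(-1/229) = -621/229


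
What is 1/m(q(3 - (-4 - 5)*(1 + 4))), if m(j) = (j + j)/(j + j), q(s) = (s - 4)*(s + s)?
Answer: 1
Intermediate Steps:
q(s) = 2*s*(-4 + s) (q(s) = (-4 + s)*(2*s) = 2*s*(-4 + s))
m(j) = 1 (m(j) = (2*j)/((2*j)) = (2*j)*(1/(2*j)) = 1)
1/m(q(3 - (-4 - 5)*(1 + 4))) = 1/1 = 1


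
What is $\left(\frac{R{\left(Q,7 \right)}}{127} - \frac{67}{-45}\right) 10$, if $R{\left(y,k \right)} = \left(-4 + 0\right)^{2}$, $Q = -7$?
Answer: $\frac{18458}{1143} \approx 16.149$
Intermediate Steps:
$R{\left(y,k \right)} = 16$ ($R{\left(y,k \right)} = \left(-4\right)^{2} = 16$)
$\left(\frac{R{\left(Q,7 \right)}}{127} - \frac{67}{-45}\right) 10 = \left(\frac{16}{127} - \frac{67}{-45}\right) 10 = \left(16 \cdot \frac{1}{127} - - \frac{67}{45}\right) 10 = \left(\frac{16}{127} + \frac{67}{45}\right) 10 = \frac{9229}{5715} \cdot 10 = \frac{18458}{1143}$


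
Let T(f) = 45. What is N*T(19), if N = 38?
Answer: 1710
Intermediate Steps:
N*T(19) = 38*45 = 1710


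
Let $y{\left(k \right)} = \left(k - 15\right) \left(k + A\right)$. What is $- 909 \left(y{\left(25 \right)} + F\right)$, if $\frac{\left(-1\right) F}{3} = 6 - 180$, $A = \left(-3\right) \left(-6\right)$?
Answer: $-865368$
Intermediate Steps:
$A = 18$
$F = 522$ ($F = - 3 \left(6 - 180\right) = \left(-3\right) \left(-174\right) = 522$)
$y{\left(k \right)} = \left(-15 + k\right) \left(18 + k\right)$ ($y{\left(k \right)} = \left(k - 15\right) \left(k + 18\right) = \left(-15 + k\right) \left(18 + k\right)$)
$- 909 \left(y{\left(25 \right)} + F\right) = - 909 \left(\left(-270 + 25^{2} + 3 \cdot 25\right) + 522\right) = - 909 \left(\left(-270 + 625 + 75\right) + 522\right) = - 909 \left(430 + 522\right) = \left(-909\right) 952 = -865368$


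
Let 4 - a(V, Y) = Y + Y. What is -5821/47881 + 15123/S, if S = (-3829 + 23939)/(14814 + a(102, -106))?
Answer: 1088317151558/96288691 ≈ 11303.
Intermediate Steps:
a(V, Y) = 4 - 2*Y (a(V, Y) = 4 - (Y + Y) = 4 - 2*Y)
S = 2011/1503 (S = (-3829 + 23939)/(14814 + (4 - 2*(-106))) = 20110/(14814 + (4 + 212)) = 20110/(14814 + 216) = 20110/15030 = 20110*(1/15030) = 2011/1503 ≈ 1.3380)
-5821/47881 + 15123/S = -5821/47881 + 15123/(2011/1503) = -5821*1/47881 + 15123*(1503/2011) = -5821/47881 + 22729869/2011 = 1088317151558/96288691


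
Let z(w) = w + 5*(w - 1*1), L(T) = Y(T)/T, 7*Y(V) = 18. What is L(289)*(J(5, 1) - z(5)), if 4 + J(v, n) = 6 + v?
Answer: -324/2023 ≈ -0.16016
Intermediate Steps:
Y(V) = 18/7 (Y(V) = (1/7)*18 = 18/7)
J(v, n) = 2 + v (J(v, n) = -4 + (6 + v) = 2 + v)
L(T) = 18/(7*T)
z(w) = -5 + 6*w (z(w) = w + 5*(w - 1) = w + 5*(-1 + w) = w + (-5 + 5*w) = -5 + 6*w)
L(289)*(J(5, 1) - z(5)) = ((18/7)/289)*((2 + 5) - (-5 + 6*5)) = ((18/7)*(1/289))*(7 - (-5 + 30)) = 18*(7 - 1*25)/2023 = 18*(7 - 25)/2023 = (18/2023)*(-18) = -324/2023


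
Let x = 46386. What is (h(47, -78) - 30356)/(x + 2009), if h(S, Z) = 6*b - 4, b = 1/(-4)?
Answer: -60723/96790 ≈ -0.62737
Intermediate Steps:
b = -1/4 (b = 1*(-1/4) = -1/4 ≈ -0.25000)
h(S, Z) = -11/2 (h(S, Z) = 6*(-1/4) - 4 = -3/2 - 4 = -11/2)
(h(47, -78) - 30356)/(x + 2009) = (-11/2 - 30356)/(46386 + 2009) = -60723/2/48395 = -60723/2*1/48395 = -60723/96790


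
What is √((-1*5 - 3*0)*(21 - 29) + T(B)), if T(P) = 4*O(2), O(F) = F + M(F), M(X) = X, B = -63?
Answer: 2*√14 ≈ 7.4833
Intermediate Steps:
O(F) = 2*F (O(F) = F + F = 2*F)
T(P) = 16 (T(P) = 4*(2*2) = 4*4 = 16)
√((-1*5 - 3*0)*(21 - 29) + T(B)) = √((-1*5 - 3*0)*(21 - 29) + 16) = √((-5 + 0)*(-8) + 16) = √(-5*(-8) + 16) = √(40 + 16) = √56 = 2*√14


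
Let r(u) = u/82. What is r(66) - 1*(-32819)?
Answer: 1345612/41 ≈ 32820.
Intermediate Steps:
r(u) = u/82 (r(u) = u*(1/82) = u/82)
r(66) - 1*(-32819) = (1/82)*66 - 1*(-32819) = 33/41 + 32819 = 1345612/41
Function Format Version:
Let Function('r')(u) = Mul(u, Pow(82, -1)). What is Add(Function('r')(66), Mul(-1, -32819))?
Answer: Rational(1345612, 41) ≈ 32820.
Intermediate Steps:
Function('r')(u) = Mul(Rational(1, 82), u) (Function('r')(u) = Mul(u, Rational(1, 82)) = Mul(Rational(1, 82), u))
Add(Function('r')(66), Mul(-1, -32819)) = Add(Mul(Rational(1, 82), 66), Mul(-1, -32819)) = Add(Rational(33, 41), 32819) = Rational(1345612, 41)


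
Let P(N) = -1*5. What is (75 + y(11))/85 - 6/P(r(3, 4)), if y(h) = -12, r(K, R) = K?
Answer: 33/17 ≈ 1.9412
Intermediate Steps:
P(N) = -5
(75 + y(11))/85 - 6/P(r(3, 4)) = (75 - 12)/85 - 6/(-5) = 63*(1/85) - 6*(-⅕) = 63/85 + 6/5 = 33/17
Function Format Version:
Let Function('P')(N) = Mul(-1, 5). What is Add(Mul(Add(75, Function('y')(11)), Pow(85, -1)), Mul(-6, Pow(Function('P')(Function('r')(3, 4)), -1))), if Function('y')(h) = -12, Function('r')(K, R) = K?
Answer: Rational(33, 17) ≈ 1.9412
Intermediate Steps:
Function('P')(N) = -5
Add(Mul(Add(75, Function('y')(11)), Pow(85, -1)), Mul(-6, Pow(Function('P')(Function('r')(3, 4)), -1))) = Add(Mul(Add(75, -12), Pow(85, -1)), Mul(-6, Pow(-5, -1))) = Add(Mul(63, Rational(1, 85)), Mul(-6, Rational(-1, 5))) = Add(Rational(63, 85), Rational(6, 5)) = Rational(33, 17)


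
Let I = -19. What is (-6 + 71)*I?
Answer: -1235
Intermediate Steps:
(-6 + 71)*I = (-6 + 71)*(-19) = 65*(-19) = -1235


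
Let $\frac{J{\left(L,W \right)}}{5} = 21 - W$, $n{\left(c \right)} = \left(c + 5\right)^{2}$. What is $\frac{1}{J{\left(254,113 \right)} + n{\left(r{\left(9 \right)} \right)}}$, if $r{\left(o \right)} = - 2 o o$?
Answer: $\frac{1}{24189} \approx 4.1341 \cdot 10^{-5}$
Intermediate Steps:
$r{\left(o \right)} = - 2 o^{2}$
$n{\left(c \right)} = \left(5 + c\right)^{2}$
$J{\left(L,W \right)} = 105 - 5 W$ ($J{\left(L,W \right)} = 5 \left(21 - W\right) = 105 - 5 W$)
$\frac{1}{J{\left(254,113 \right)} + n{\left(r{\left(9 \right)} \right)}} = \frac{1}{\left(105 - 565\right) + \left(5 - 2 \cdot 9^{2}\right)^{2}} = \frac{1}{\left(105 - 565\right) + \left(5 - 162\right)^{2}} = \frac{1}{-460 + \left(5 - 162\right)^{2}} = \frac{1}{-460 + \left(-157\right)^{2}} = \frac{1}{-460 + 24649} = \frac{1}{24189}$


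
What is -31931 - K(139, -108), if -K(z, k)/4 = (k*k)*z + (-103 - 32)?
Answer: 6452713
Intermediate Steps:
K(z, k) = 540 - 4*z*k² (K(z, k) = -4*((k*k)*z + (-103 - 32)) = -4*(k²*z - 135) = -4*(z*k² - 135) = -4*(-135 + z*k²) = 540 - 4*z*k²)
-31931 - K(139, -108) = -31931 - (540 - 4*139*(-108)²) = -31931 - (540 - 4*139*11664) = -31931 - (540 - 6485184) = -31931 - 1*(-6484644) = -31931 + 6484644 = 6452713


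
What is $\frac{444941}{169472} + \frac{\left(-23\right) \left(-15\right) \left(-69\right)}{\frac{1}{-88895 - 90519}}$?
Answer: $\frac{723806484602381}{169472} \approx 4.2709 \cdot 10^{9}$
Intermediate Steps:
$\frac{444941}{169472} + \frac{\left(-23\right) \left(-15\right) \left(-69\right)}{\frac{1}{-88895 - 90519}} = 444941 \cdot \frac{1}{169472} + \frac{345 \left(-69\right)}{\frac{1}{-179414}} = \frac{444941}{169472} - \frac{23805}{- \frac{1}{179414}} = \frac{444941}{169472} - -4270950270 = \frac{444941}{169472} + 4270950270 = \frac{723806484602381}{169472}$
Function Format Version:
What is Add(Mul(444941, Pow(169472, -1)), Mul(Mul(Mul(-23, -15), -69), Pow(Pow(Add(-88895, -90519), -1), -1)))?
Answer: Rational(723806484602381, 169472) ≈ 4.2709e+9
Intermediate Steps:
Add(Mul(444941, Pow(169472, -1)), Mul(Mul(Mul(-23, -15), -69), Pow(Pow(Add(-88895, -90519), -1), -1))) = Add(Mul(444941, Rational(1, 169472)), Mul(Mul(345, -69), Pow(Pow(-179414, -1), -1))) = Add(Rational(444941, 169472), Mul(-23805, Pow(Rational(-1, 179414), -1))) = Add(Rational(444941, 169472), Mul(-23805, -179414)) = Add(Rational(444941, 169472), 4270950270) = Rational(723806484602381, 169472)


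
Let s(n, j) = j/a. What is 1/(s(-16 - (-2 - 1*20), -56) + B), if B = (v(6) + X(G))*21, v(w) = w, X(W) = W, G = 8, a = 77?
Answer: 11/3226 ≈ 0.0034098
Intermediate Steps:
s(n, j) = j/77
B = 294 (B = (6 + 8)*21 = 14*21 = 294)
1/(s(-16 - (-2 - 1*20), -56) + B) = 1/((1/77)*(-56) + 294) = 1/(-8/11 + 294) = 1/(3226/11) = 11/3226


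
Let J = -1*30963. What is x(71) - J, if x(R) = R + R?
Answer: 31105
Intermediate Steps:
x(R) = 2*R
J = -30963
x(71) - J = 2*71 - 1*(-30963) = 142 + 30963 = 31105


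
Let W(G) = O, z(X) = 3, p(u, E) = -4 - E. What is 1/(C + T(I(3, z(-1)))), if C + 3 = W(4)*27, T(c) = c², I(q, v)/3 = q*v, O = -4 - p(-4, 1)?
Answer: 1/753 ≈ 0.0013280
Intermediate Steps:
O = 1 (O = -4 - (-4 - 1*1) = -4 - (-4 - 1) = -4 - 1*(-5) = -4 + 5 = 1)
I(q, v) = 3*q*v (I(q, v) = 3*(q*v) = 3*q*v)
W(G) = 1
C = 24 (C = -3 + 1*27 = -3 + 27 = 24)
1/(C + T(I(3, z(-1)))) = 1/(24 + (3*3*3)²) = 1/(24 + 27²) = 1/(24 + 729) = 1/753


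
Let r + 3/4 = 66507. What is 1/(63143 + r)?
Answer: 4/518597 ≈ 7.7131e-6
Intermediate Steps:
r = 266025/4 (r = -3/4 + 66507 = 266025/4 ≈ 66506.)
1/(63143 + r) = 1/(63143 + 266025/4) = 1/(518597/4) = 4/518597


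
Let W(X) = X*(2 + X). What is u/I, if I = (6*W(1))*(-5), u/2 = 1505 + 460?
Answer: -131/3 ≈ -43.667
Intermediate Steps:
u = 3930 (u = 2*(1505 + 460) = 2*1965 = 3930)
I = -90 (I = (6*(1*(2 + 1)))*(-5) = (6*(1*3))*(-5) = (6*3)*(-5) = 18*(-5) = -90)
u/I = 3930/(-90) = 3930*(-1/90) = -131/3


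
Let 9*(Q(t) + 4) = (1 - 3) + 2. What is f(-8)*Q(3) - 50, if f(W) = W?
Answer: -18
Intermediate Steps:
Q(t) = -4 (Q(t) = -4 + ((1 - 3) + 2)/9 = -4 + (-2 + 2)/9 = -4 + (⅑)*0 = -4 + 0 = -4)
f(-8)*Q(3) - 50 = -8*(-4) - 50 = 32 - 50 = -18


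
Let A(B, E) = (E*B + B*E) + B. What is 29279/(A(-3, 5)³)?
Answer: -29279/35937 ≈ -0.81473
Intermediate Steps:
A(B, E) = B + 2*B*E (A(B, E) = (B*E + B*E) + B = 2*B*E + B = B + 2*B*E)
29279/(A(-3, 5)³) = 29279/((-3*(1 + 2*5))³) = 29279/((-3*(1 + 10))³) = 29279/((-3*11)³) = 29279/((-33)³) = 29279/(-35937) = 29279*(-1/35937) = -29279/35937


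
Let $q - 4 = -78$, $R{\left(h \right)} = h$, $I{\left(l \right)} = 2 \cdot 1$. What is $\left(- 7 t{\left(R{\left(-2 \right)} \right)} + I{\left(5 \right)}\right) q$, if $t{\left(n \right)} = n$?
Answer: $-1184$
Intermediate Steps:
$I{\left(l \right)} = 2$
$q = -74$ ($q = 4 - 78 = -74$)
$\left(- 7 t{\left(R{\left(-2 \right)} \right)} + I{\left(5 \right)}\right) q = \left(\left(-7\right) \left(-2\right) + 2\right) \left(-74\right) = \left(14 + 2\right) \left(-74\right) = 16 \left(-74\right) = -1184$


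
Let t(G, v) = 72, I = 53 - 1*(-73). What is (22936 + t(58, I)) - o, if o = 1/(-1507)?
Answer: 34673057/1507 ≈ 23008.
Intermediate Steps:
I = 126 (I = 53 + 73 = 126)
o = -1/1507 ≈ -0.00066357
(22936 + t(58, I)) - o = (22936 + 72) - 1*(-1/1507) = 23008 + 1/1507 = 34673057/1507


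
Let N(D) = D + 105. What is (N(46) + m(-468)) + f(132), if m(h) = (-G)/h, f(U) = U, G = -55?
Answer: 132389/468 ≈ 282.88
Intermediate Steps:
m(h) = 55/h (m(h) = (-1*(-55))/h = 55/h)
N(D) = 105 + D
(N(46) + m(-468)) + f(132) = ((105 + 46) + 55/(-468)) + 132 = (151 + 55*(-1/468)) + 132 = (151 - 55/468) + 132 = 70613/468 + 132 = 132389/468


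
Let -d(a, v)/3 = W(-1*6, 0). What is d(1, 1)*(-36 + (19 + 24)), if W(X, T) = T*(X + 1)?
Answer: 0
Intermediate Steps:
W(X, T) = T*(1 + X)
d(a, v) = 0 (d(a, v) = -0*(1 - 1*6) = -0*(1 - 6) = -0*(-5) = -3*0 = 0)
d(1, 1)*(-36 + (19 + 24)) = 0*(-36 + (19 + 24)) = 0*(-36 + 43) = 0*7 = 0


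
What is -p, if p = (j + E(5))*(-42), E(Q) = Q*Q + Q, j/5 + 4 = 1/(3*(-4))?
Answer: 805/2 ≈ 402.50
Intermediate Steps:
j = -245/12 (j = -20 + 5/((3*(-4))) = -20 + 5/(-12) = -20 + 5*(-1/12) = -20 - 5/12 = -245/12 ≈ -20.417)
E(Q) = Q + Q**2 (E(Q) = Q**2 + Q = Q + Q**2)
p = -805/2 (p = (-245/12 + 5*(1 + 5))*(-42) = (-245/12 + 5*6)*(-42) = (-245/12 + 30)*(-42) = (115/12)*(-42) = -805/2 ≈ -402.50)
-p = -1*(-805/2) = 805/2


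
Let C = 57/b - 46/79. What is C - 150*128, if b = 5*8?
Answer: -60669337/3160 ≈ -19199.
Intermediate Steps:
b = 40
C = 2663/3160 (C = 57/40 - 46/79 = 2663/3160 ≈ 0.84272)
C - 150*128 = 2663/3160 - 150*128 = 2663/3160 - 19200 = -60669337/3160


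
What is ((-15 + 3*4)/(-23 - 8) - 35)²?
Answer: 1170724/961 ≈ 1218.2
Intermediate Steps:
((-15 + 3*4)/(-23 - 8) - 35)² = ((-15 + 12)/(-31) - 35)² = (-3*(-1/31) - 35)² = (3/31 - 35)² = (-1082/31)² = 1170724/961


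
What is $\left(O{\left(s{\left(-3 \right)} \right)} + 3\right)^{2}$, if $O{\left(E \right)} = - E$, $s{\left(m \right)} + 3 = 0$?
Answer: $36$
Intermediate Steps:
$s{\left(m \right)} = -3$ ($s{\left(m \right)} = -3 + 0 = -3$)
$\left(O{\left(s{\left(-3 \right)} \right)} + 3\right)^{2} = \left(\left(-1\right) \left(-3\right) + 3\right)^{2} = \left(3 + 3\right)^{2} = 6^{2} = 36$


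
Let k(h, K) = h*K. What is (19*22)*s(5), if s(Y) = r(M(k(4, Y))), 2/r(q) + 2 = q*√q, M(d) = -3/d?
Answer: -13376000/32027 + 100320*I*√15/32027 ≈ -417.65 + 12.132*I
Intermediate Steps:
k(h, K) = K*h
r(q) = 2/(-2 + q^(3/2)) (r(q) = 2/(-2 + q*√q) = 2/(-2 + q^(3/2)))
s(Y) = 2/(-2 + 3*√3*(-1/Y)^(3/2)/8) (s(Y) = 2/(-2 + (-3*1/(4*Y))^(3/2)) = 2/(-2 + (-3/(4*Y))^(3/2)) = 2/(-2 + 3*√3*(-1/Y)^(3/2)/8))
(19*22)*s(5) = (19*22)*(16/(-16 + 3*√3*(-1/5)^(3/2))) = 418*(16/(-16 + 3*√3*(-1*⅕)^(3/2))) = 418*(16/(-16 + 3*√3*(-⅕)^(3/2))) = 418*(16/(-16 + 3*√3*(-I*√5/25))) = 418*(16/(-16 - 3*I*√15/25)) = 6688/(-16 - 3*I*√15/25)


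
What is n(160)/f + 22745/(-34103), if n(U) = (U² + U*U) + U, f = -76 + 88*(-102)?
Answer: -489354455/77175089 ≈ -6.3408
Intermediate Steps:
f = -9052 (f = -76 - 8976 = -9052)
n(U) = U + 2*U² (n(U) = (U² + U²) + U = 2*U² + U = U + 2*U²)
n(160)/f + 22745/(-34103) = (160*(1 + 2*160))/(-9052) + 22745/(-34103) = (160*(1 + 320))*(-1/9052) + 22745*(-1/34103) = (160*321)*(-1/9052) - 22745/34103 = 51360*(-1/9052) - 22745/34103 = -12840/2263 - 22745/34103 = -489354455/77175089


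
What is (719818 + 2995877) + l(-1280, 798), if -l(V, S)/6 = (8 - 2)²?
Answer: 3715479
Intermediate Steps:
l(V, S) = -216 (l(V, S) = -6*(8 - 2)² = -6*6² = -6*36 = -216)
(719818 + 2995877) + l(-1280, 798) = (719818 + 2995877) - 216 = 3715695 - 216 = 3715479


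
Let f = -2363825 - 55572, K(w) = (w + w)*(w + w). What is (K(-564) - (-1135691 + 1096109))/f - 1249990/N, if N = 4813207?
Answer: -1334140855856/1663579796597 ≈ -0.80197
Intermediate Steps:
K(w) = 4*w² (K(w) = (2*w)*(2*w) = 4*w²)
f = -2419397
(K(-564) - (-1135691 + 1096109))/f - 1249990/N = (4*(-564)² - (-1135691 + 1096109))/(-2419397) - 1249990/4813207 = (4*318096 - 1*(-39582))*(-1/2419397) - 1249990*1/4813207 = (1272384 + 39582)*(-1/2419397) - 178570/687601 = 1311966*(-1/2419397) - 178570/687601 = -1311966/2419397 - 178570/687601 = -1334140855856/1663579796597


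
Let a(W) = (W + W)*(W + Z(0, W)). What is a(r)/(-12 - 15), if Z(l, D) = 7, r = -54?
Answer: -188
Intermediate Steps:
a(W) = 2*W*(7 + W) (a(W) = (W + W)*(W + 7) = (2*W)*(7 + W) = 2*W*(7 + W))
a(r)/(-12 - 15) = (2*(-54)*(7 - 54))/(-12 - 15) = (2*(-54)*(-47))/(-27) = -1/27*5076 = -188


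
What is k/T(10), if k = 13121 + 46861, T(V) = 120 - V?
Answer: 29991/55 ≈ 545.29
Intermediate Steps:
k = 59982
k/T(10) = 59982/(120 - 1*10) = 59982/(120 - 10) = 59982/110 = 59982*(1/110) = 29991/55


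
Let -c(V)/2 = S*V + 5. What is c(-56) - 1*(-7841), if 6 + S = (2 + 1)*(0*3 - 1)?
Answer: 6823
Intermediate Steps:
S = -9 (S = -6 + (2 + 1)*(0*3 - 1) = -6 + 3*(0 - 1) = -6 + 3*(-1) = -6 - 3 = -9)
c(V) = -10 + 18*V (c(V) = -2*(-9*V + 5) = -2*(5 - 9*V) = -10 + 18*V)
c(-56) - 1*(-7841) = (-10 + 18*(-56)) - 1*(-7841) = (-10 - 1008) + 7841 = -1018 + 7841 = 6823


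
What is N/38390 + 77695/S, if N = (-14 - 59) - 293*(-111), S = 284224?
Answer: 110961635/99194176 ≈ 1.1186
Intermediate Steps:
N = 32450 (N = -73 + 32523 = 32450)
N/38390 + 77695/S = 32450/38390 + 77695/284224 = 32450*(1/38390) + 77695*(1/284224) = 295/349 + 77695/284224 = 110961635/99194176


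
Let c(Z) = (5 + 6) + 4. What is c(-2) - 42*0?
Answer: 15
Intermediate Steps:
c(Z) = 15 (c(Z) = 11 + 4 = 15)
c(-2) - 42*0 = 15 - 42*0 = 15 + 0 = 15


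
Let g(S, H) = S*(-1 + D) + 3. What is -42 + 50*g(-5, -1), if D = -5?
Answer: 1608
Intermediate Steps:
g(S, H) = 3 - 6*S (g(S, H) = S*(-1 - 5) + 3 = S*(-6) + 3 = -6*S + 3 = 3 - 6*S)
-42 + 50*g(-5, -1) = -42 + 50*(3 - 6*(-5)) = -42 + 50*(3 + 30) = -42 + 50*33 = -42 + 1650 = 1608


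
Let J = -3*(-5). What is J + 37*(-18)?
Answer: -651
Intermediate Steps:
J = 15
J + 37*(-18) = 15 + 37*(-18) = 15 - 666 = -651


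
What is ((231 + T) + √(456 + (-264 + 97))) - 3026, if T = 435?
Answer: -2343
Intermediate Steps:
((231 + T) + √(456 + (-264 + 97))) - 3026 = ((231 + 435) + √(456 + (-264 + 97))) - 3026 = (666 + √(456 - 167)) - 3026 = (666 + √289) - 3026 = (666 + 17) - 3026 = 683 - 3026 = -2343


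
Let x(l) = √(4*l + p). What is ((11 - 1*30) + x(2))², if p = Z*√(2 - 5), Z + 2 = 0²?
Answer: (19 - √2*√(4 - I*√3))² ≈ 259.14 + 19.301*I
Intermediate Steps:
Z = -2 (Z = -2 + 0² = -2 + 0 = -2)
p = -2*I*√3 (p = -2*√(2 - 5) = -2*I*√3 ≈ -3.4641*I)
x(l) = √(4*l - 2*I*√3)
((11 - 1*30) + x(2))² = ((11 - 1*30) + √(4*2 - 2*I*√3))² = ((11 - 30) + √(8 - 2*I*√3))² = (-19 + √(8 - 2*I*√3))²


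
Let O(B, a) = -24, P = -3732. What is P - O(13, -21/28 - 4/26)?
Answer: -3708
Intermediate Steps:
P - O(13, -21/28 - 4/26) = -3732 - 1*(-24) = -3732 + 24 = -3708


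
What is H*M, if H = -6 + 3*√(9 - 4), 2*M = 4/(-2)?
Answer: 6 - 3*√5 ≈ -0.70820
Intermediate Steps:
M = -1 (M = (4/(-2))/2 = (4*(-½))/2 = (½)*(-2) = -1)
H = -6 + 3*√5 ≈ 0.70820
H*M = (-6 + 3*√5)*(-1) = 6 - 3*√5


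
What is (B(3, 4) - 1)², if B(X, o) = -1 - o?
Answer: 36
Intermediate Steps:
(B(3, 4) - 1)² = ((-1 - 1*4) - 1)² = ((-1 - 4) - 1)² = (-5 - 1)² = (-6)² = 36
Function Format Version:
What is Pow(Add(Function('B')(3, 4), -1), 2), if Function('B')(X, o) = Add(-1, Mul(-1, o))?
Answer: 36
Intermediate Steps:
Pow(Add(Function('B')(3, 4), -1), 2) = Pow(Add(Add(-1, Mul(-1, 4)), -1), 2) = Pow(Add(Add(-1, -4), -1), 2) = Pow(Add(-5, -1), 2) = Pow(-6, 2) = 36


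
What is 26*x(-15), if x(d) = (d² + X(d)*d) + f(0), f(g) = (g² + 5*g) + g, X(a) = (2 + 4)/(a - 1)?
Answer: 23985/4 ≈ 5996.3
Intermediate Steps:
X(a) = 6/(-1 + a)
f(g) = g² + 6*g
x(d) = d² + 6*d/(-1 + d) (x(d) = (d² + (6/(-1 + d))*d) + 0*(6 + 0) = (d² + 6*d/(-1 + d)) + 0*6 = (d² + 6*d/(-1 + d)) + 0 = d² + 6*d/(-1 + d))
26*x(-15) = 26*(-15*(6 - 15*(-1 - 15))/(-1 - 15)) = 26*(-15*(6 - 15*(-16))/(-16)) = 26*(-15*(-1/16)*(6 + 240)) = 26*(-15*(-1/16)*246) = 26*(1845/8) = 23985/4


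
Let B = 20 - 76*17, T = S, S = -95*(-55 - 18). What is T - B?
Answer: 8207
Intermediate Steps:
S = 6935 (S = -95*(-73) = 6935)
T = 6935
B = -1272 (B = 20 - 1292 = -1272)
T - B = 6935 - 1*(-1272) = 6935 + 1272 = 8207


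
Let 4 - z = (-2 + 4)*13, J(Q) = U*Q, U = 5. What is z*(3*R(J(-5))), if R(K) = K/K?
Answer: -66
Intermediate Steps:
J(Q) = 5*Q
R(K) = 1
z = -22 (z = 4 - (-2 + 4)*13 = 4 - 2*13 = 4 - 1*26 = 4 - 26 = -22)
z*(3*R(J(-5))) = -66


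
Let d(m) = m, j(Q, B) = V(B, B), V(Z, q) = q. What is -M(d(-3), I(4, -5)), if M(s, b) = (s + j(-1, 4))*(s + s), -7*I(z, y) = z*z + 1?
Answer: 6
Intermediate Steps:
j(Q, B) = B
I(z, y) = -⅐ - z²/7 (I(z, y) = -(z*z + 1)/7 = -(z² + 1)/7 = -(1 + z²)/7 = -⅐ - z²/7)
M(s, b) = 2*s*(4 + s) (M(s, b) = (s + 4)*(s + s) = (4 + s)*(2*s) = 2*s*(4 + s))
-M(d(-3), I(4, -5)) = -2*(-3)*(4 - 3) = -2*(-3) = -1*(-6) = 6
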